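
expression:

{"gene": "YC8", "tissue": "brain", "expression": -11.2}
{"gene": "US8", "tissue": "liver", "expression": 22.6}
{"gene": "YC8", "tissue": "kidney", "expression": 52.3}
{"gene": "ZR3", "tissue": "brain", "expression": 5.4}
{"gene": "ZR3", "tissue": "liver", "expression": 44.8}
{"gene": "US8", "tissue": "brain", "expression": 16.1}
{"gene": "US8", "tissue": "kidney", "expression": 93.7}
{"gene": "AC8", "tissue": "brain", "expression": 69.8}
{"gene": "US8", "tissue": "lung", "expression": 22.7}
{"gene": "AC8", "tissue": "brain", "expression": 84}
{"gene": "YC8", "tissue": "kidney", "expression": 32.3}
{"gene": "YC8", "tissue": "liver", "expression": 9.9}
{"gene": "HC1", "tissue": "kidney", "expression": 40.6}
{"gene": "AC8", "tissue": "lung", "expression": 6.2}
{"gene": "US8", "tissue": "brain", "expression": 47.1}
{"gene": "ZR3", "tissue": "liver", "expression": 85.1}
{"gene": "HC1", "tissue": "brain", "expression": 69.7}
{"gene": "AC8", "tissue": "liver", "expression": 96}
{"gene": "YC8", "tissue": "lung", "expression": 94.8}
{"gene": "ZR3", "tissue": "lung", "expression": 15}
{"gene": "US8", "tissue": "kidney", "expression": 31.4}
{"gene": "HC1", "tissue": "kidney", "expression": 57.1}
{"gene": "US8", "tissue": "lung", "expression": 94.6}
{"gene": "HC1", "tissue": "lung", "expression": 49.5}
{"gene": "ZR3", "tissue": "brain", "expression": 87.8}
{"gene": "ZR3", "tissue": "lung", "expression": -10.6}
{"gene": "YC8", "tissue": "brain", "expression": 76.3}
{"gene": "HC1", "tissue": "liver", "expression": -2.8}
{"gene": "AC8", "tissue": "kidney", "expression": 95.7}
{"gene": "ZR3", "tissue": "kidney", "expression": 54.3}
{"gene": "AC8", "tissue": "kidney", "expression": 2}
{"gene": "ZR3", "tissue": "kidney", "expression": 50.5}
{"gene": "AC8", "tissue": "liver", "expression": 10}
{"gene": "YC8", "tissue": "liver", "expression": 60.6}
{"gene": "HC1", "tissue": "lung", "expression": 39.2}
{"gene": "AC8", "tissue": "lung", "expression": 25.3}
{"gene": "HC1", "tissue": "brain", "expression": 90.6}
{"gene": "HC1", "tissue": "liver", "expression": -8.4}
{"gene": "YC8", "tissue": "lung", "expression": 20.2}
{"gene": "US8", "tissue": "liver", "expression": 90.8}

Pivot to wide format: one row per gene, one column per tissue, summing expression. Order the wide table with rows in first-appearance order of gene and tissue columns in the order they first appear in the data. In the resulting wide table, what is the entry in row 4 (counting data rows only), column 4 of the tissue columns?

With rows in first-appearance order of gene, row 4 is gene=AC8. tissue columns in first-appearance order: brain, liver, kidney, lung; column 4 is lung.
Long rows with gene=AC8, tissue=lung: 6.2 + 25.3 = 31.5.

31.5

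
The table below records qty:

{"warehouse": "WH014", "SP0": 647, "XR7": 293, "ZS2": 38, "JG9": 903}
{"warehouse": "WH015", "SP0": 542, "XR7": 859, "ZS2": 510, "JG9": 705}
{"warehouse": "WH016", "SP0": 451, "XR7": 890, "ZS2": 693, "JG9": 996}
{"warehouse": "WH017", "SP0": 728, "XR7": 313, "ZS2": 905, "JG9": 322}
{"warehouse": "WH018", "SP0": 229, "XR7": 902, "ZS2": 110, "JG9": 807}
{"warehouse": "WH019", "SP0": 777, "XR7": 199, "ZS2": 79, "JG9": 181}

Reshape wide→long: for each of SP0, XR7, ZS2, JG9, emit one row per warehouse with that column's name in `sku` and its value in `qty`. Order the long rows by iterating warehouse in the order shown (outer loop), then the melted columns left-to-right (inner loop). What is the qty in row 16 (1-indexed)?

24 rows total (6 × 4). Row 16: index ⌊(16-1)/4⌋ = 3 into warehouse → WH017; (16-1) mod 4 = 3 into the melted columns → JG9.
So row 16 is (WH017, JG9, 322); qty = 322.

322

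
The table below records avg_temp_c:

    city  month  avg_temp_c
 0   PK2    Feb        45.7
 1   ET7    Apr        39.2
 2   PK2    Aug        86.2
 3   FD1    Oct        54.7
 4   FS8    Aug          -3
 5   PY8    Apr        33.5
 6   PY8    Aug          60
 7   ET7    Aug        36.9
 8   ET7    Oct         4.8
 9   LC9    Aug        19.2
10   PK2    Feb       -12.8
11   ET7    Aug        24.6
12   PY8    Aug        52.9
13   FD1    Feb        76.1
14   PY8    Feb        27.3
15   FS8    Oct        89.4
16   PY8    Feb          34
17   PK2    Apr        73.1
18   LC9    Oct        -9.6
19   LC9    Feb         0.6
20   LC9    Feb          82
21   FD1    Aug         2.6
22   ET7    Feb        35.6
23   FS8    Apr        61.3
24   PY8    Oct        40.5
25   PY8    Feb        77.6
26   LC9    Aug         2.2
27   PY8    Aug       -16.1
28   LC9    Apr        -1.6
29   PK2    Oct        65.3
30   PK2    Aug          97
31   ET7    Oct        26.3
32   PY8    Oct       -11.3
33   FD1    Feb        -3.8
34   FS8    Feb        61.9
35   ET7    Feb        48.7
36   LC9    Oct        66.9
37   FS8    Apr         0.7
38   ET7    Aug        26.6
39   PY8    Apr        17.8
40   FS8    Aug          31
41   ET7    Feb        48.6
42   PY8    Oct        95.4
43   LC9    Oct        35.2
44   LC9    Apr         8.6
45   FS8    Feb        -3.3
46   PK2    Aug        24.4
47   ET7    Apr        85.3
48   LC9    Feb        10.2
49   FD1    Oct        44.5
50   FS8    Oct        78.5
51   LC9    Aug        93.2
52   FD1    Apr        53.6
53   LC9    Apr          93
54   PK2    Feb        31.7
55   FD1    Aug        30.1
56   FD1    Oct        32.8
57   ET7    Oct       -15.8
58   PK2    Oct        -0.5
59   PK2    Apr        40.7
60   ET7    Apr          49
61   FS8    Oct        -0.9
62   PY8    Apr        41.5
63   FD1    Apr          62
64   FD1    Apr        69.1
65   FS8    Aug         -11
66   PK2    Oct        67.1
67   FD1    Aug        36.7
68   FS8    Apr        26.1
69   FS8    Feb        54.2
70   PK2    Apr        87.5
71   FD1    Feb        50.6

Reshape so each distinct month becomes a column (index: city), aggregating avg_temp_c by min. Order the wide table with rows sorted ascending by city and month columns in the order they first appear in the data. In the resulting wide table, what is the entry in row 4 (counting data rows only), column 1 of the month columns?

0.6

With rows sorted ascending by city, row 4 is city=LC9. month columns in first-appearance order: Feb, Apr, Aug, Oct; column 1 is Feb.
Long rows with city=LC9, month=Feb: min(0.6, 82, 10.2) = 0.6.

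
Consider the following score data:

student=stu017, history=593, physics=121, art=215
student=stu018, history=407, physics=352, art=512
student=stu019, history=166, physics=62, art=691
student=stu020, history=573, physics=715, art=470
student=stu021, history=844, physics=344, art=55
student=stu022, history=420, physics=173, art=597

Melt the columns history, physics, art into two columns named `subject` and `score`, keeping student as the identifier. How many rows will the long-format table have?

6 student values × 3 melted columns = 18 rows.

18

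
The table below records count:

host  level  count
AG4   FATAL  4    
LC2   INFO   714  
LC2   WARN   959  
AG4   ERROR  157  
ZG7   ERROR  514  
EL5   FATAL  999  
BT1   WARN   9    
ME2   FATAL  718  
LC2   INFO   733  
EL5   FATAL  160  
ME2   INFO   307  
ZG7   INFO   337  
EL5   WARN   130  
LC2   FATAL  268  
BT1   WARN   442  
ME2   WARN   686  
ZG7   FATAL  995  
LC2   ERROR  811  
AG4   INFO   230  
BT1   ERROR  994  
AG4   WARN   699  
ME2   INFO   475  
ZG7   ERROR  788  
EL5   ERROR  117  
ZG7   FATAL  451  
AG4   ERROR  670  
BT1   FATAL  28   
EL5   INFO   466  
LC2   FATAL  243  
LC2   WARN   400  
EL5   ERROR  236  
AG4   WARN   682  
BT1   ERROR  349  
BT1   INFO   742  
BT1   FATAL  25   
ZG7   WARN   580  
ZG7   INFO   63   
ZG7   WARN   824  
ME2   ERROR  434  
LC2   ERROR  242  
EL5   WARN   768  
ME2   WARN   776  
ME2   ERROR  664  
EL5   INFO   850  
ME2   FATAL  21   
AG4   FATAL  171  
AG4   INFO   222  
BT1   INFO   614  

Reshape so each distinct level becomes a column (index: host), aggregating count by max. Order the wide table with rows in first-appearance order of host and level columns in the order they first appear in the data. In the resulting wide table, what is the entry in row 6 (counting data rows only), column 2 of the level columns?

475

With rows in first-appearance order of host, row 6 is host=ME2. level columns in first-appearance order: FATAL, INFO, WARN, ERROR; column 2 is INFO.
Long rows with host=ME2, level=INFO: max(307, 475) = 475.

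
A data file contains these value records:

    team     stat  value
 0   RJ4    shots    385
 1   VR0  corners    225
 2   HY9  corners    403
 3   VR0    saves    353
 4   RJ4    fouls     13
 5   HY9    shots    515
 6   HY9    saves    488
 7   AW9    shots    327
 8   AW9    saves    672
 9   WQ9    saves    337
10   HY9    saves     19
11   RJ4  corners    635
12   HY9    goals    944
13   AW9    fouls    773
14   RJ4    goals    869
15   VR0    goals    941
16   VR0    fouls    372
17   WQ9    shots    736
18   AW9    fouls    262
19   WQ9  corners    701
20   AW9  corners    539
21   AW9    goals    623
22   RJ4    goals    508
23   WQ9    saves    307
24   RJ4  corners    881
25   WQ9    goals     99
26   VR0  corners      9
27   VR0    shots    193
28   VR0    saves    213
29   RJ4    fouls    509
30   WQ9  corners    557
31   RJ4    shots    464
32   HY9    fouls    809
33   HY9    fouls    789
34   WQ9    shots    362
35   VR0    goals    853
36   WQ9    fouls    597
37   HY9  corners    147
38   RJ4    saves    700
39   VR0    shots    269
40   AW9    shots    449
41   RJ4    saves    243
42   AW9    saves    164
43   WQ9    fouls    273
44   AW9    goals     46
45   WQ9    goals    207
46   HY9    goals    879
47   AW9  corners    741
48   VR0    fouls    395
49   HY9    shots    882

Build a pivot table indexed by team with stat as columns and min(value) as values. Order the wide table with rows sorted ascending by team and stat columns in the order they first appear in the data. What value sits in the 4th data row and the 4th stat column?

With rows sorted ascending by team, row 4 is team=VR0. stat columns in first-appearance order: shots, corners, saves, fouls, goals; column 4 is fouls.
Long rows with team=VR0, stat=fouls: min(372, 395) = 372.

372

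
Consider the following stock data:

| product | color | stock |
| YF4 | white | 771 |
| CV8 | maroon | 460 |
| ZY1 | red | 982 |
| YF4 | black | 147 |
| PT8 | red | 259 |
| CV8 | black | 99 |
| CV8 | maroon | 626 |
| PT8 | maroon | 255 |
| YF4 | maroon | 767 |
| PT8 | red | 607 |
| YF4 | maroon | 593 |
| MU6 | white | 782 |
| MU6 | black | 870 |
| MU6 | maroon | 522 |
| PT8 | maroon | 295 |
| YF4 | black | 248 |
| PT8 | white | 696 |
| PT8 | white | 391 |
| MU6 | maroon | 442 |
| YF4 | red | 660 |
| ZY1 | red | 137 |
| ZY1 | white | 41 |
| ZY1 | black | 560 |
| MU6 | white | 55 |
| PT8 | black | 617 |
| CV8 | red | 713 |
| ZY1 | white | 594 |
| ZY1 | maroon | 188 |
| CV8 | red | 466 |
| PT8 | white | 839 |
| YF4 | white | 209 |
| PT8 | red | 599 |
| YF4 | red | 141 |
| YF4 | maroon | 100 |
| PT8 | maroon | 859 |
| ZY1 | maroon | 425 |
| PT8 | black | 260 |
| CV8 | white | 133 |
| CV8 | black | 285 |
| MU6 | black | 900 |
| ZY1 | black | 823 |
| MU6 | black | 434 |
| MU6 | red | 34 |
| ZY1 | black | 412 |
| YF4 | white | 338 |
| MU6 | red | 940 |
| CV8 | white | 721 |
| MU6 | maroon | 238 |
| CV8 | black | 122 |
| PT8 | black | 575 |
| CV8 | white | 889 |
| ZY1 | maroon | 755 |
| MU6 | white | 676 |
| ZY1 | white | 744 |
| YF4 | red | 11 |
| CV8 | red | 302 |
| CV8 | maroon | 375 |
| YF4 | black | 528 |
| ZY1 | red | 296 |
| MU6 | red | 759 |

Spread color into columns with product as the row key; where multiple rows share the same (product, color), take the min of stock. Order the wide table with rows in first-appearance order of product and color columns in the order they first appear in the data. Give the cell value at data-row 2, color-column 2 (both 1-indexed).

With rows in first-appearance order of product, row 2 is product=CV8. color columns in first-appearance order: white, maroon, red, black; column 2 is maroon.
Long rows with product=CV8, color=maroon: min(460, 626, 375) = 375.

375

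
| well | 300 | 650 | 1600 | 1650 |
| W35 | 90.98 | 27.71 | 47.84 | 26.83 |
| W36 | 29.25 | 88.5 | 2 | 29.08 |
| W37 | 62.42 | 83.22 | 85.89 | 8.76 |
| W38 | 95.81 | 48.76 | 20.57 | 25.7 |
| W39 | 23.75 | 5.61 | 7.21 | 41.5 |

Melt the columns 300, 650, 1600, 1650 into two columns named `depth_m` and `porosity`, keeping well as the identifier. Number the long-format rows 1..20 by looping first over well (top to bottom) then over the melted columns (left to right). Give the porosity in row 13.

95.81

20 rows total (5 × 4). Row 13: index ⌊(13-1)/4⌋ = 3 into well → W38; (13-1) mod 4 = 0 into the melted columns → 300.
So row 13 is (W38, 300, 95.81); porosity = 95.81.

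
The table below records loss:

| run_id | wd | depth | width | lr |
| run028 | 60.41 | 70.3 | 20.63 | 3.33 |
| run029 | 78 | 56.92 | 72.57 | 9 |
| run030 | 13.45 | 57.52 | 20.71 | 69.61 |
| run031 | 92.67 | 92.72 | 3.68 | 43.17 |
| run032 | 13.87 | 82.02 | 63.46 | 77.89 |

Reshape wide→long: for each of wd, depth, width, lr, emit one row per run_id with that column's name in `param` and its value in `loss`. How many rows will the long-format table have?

5 run_id values × 4 melted columns = 20 rows.

20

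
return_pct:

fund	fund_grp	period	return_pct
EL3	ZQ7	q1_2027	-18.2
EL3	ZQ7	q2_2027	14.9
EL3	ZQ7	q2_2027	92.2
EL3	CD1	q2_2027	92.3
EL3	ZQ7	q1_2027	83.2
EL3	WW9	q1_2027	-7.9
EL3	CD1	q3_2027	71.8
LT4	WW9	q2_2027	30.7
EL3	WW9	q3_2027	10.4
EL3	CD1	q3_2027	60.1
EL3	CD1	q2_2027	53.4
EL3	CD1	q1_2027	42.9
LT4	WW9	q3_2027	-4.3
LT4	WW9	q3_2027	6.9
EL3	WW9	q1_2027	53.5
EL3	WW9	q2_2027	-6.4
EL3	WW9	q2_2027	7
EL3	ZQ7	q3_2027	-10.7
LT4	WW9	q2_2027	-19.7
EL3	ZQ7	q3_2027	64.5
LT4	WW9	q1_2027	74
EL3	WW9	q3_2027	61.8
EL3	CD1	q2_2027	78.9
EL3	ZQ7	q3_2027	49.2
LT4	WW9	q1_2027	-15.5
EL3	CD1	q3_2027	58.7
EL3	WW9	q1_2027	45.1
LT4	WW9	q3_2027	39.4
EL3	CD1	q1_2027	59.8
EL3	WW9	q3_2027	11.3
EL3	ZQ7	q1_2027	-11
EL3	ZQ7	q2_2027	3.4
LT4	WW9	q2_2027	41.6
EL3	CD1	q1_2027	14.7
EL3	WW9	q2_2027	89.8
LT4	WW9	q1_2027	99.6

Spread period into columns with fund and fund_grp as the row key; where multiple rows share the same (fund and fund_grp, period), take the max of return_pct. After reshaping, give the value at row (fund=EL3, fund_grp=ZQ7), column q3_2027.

Rows with fund=EL3, fund_grp=ZQ7 and period=q3_2027: return_pct values are -10.7, 64.5, 49.2.
max(-10.7, 64.5, 49.2) = 64.5.

64.5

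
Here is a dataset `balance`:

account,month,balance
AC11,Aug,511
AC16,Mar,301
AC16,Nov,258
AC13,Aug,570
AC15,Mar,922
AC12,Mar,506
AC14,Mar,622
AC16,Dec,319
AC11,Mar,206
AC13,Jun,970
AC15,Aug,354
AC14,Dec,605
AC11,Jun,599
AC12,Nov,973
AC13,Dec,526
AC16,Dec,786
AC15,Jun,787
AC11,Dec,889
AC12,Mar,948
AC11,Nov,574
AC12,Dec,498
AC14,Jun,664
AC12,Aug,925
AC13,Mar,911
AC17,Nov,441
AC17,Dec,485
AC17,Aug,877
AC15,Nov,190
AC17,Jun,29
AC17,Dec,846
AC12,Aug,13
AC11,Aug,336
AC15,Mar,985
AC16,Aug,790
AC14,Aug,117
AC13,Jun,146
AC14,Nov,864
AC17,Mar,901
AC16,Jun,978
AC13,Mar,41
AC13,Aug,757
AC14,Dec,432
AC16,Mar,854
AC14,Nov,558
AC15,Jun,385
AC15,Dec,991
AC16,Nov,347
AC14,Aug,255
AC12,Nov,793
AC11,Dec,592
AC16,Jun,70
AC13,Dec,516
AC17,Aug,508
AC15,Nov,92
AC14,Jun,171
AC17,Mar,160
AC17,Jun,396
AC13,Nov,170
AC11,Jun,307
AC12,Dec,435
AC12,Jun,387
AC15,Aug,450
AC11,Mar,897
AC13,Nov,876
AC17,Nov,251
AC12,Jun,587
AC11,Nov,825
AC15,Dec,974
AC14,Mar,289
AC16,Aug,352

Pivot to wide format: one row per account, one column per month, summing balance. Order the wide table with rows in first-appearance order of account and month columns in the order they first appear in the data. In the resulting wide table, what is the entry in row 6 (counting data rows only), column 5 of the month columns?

835

With rows in first-appearance order of account, row 6 is account=AC14. month columns in first-appearance order: Aug, Mar, Nov, Dec, Jun; column 5 is Jun.
Long rows with account=AC14, month=Jun: 664 + 171 = 835.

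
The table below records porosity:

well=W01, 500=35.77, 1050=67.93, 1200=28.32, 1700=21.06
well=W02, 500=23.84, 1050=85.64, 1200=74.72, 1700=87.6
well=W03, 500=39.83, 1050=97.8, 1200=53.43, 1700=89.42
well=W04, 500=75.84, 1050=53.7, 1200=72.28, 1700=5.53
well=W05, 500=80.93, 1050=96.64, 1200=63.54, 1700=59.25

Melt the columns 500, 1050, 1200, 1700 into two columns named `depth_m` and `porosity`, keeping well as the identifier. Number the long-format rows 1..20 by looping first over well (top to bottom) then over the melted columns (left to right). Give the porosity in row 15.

20 rows total (5 × 4). Row 15: index ⌊(15-1)/4⌋ = 3 into well → W04; (15-1) mod 4 = 2 into the melted columns → 1200.
So row 15 is (W04, 1200, 72.28); porosity = 72.28.

72.28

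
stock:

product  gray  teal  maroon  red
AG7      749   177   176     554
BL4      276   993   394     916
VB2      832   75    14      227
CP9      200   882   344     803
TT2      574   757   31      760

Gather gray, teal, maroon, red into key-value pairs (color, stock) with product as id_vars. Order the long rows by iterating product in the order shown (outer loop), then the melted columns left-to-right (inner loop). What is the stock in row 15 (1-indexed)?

344

20 rows total (5 × 4). Row 15: index ⌊(15-1)/4⌋ = 3 into product → CP9; (15-1) mod 4 = 2 into the melted columns → maroon.
So row 15 is (CP9, maroon, 344); stock = 344.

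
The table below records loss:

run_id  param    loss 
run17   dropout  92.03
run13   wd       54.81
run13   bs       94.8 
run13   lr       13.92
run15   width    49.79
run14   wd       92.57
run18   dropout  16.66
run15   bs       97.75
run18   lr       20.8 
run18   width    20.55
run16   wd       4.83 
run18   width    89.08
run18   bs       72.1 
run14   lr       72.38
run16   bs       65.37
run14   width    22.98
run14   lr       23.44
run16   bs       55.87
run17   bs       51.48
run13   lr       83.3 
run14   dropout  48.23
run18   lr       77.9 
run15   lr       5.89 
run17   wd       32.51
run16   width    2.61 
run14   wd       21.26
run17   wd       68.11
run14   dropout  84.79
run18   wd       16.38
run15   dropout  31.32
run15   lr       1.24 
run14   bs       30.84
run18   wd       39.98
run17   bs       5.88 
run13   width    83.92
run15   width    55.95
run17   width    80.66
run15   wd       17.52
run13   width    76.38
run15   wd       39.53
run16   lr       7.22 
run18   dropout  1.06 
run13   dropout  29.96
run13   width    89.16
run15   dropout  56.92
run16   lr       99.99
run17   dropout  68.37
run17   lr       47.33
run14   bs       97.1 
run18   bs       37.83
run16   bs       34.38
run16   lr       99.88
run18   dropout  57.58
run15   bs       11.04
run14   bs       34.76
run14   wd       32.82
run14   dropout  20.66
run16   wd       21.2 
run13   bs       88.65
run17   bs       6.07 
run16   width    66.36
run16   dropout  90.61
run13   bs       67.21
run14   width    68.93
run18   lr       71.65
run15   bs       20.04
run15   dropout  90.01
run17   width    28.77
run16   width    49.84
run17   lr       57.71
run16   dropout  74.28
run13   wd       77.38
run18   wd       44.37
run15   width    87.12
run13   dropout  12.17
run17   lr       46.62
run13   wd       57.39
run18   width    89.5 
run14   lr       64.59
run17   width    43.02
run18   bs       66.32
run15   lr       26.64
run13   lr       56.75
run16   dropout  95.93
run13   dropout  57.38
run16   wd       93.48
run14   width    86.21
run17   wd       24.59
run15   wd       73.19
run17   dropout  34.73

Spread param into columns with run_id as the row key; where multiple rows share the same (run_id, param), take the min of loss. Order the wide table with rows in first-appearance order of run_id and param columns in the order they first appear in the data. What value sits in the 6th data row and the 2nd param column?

4.83

With rows in first-appearance order of run_id, row 6 is run_id=run16. param columns in first-appearance order: dropout, wd, bs, lr, width; column 2 is wd.
Long rows with run_id=run16, param=wd: min(4.83, 21.2, 93.48) = 4.83.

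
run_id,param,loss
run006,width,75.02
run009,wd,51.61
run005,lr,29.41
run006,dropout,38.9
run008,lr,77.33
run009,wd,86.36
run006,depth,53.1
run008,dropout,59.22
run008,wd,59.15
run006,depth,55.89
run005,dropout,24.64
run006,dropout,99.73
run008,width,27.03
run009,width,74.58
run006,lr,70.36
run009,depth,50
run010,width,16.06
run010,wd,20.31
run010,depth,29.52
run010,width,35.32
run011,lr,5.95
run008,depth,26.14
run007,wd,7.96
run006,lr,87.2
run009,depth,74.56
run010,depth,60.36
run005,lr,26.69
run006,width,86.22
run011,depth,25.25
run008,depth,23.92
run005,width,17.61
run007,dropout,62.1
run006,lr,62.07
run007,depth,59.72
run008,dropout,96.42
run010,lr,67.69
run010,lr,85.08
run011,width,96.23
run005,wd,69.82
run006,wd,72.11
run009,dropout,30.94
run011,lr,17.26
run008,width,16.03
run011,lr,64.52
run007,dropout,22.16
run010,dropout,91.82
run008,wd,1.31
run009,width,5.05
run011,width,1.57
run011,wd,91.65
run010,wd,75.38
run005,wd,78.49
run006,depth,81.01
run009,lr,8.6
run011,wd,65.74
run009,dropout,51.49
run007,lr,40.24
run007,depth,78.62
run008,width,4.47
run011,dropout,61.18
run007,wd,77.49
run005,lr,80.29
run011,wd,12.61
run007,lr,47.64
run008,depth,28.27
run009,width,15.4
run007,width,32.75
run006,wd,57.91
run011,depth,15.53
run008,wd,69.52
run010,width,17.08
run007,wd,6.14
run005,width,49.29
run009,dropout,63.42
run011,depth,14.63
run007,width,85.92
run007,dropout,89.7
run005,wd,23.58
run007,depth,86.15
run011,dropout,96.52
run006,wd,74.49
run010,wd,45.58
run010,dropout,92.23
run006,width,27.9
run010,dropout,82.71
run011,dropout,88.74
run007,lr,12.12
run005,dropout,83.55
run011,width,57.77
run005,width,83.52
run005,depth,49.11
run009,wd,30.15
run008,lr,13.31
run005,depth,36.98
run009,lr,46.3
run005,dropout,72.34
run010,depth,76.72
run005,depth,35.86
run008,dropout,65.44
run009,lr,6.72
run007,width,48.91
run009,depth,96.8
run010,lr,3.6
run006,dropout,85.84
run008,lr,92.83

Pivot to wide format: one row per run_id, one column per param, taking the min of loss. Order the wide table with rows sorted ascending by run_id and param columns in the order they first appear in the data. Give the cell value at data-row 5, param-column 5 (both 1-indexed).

50

With rows sorted ascending by run_id, row 5 is run_id=run009. param columns in first-appearance order: width, wd, lr, dropout, depth; column 5 is depth.
Long rows with run_id=run009, param=depth: min(50, 74.56, 96.8) = 50.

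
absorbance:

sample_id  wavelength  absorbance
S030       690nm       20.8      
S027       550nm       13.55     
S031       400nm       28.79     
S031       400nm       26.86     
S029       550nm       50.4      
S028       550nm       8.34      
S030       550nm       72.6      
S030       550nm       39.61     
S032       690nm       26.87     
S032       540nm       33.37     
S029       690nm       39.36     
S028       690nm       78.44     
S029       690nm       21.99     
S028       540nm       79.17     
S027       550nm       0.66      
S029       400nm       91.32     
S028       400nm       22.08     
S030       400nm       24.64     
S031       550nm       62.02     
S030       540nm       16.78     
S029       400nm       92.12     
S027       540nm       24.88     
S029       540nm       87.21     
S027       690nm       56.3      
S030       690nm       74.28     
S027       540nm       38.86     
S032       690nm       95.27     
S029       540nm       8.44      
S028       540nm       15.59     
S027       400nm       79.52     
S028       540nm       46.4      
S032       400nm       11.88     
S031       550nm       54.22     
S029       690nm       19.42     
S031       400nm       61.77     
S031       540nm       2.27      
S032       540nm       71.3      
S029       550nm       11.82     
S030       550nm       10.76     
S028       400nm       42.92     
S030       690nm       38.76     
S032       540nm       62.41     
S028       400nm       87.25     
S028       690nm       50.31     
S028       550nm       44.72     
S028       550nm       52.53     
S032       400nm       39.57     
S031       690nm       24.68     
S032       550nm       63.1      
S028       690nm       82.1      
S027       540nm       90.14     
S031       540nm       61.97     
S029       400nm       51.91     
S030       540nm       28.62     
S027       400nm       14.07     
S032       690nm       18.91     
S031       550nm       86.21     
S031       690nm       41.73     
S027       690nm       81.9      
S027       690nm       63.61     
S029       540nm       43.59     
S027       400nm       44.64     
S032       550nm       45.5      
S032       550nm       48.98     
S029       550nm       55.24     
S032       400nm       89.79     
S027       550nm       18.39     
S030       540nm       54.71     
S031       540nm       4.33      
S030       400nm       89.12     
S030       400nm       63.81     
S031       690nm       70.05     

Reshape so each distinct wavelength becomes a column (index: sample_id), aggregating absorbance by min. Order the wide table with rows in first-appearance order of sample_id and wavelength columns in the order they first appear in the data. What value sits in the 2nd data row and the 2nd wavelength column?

With rows in first-appearance order of sample_id, row 2 is sample_id=S027. wavelength columns in first-appearance order: 690nm, 550nm, 400nm, 540nm; column 2 is 550nm.
Long rows with sample_id=S027, wavelength=550nm: min(13.55, 0.66, 18.39) = 0.66.

0.66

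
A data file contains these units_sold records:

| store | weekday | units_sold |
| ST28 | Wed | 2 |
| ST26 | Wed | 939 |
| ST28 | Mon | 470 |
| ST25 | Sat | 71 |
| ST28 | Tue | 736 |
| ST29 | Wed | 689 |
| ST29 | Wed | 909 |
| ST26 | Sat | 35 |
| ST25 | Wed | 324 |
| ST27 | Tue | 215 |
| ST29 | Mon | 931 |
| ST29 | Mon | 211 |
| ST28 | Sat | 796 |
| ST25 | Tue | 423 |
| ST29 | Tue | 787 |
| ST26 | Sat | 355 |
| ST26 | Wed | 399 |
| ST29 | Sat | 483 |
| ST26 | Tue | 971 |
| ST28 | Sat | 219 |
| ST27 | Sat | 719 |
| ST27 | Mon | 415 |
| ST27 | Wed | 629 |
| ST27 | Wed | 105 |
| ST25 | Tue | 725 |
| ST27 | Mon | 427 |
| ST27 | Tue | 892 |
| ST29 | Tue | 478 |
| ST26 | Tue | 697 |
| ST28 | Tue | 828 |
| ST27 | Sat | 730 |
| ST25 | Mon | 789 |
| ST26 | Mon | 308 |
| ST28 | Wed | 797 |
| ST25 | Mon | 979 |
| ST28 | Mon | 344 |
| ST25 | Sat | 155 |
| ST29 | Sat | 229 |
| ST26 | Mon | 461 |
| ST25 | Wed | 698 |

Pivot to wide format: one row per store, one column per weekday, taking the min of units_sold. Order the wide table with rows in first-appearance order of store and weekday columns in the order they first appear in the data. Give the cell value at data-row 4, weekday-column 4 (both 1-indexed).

478

With rows in first-appearance order of store, row 4 is store=ST29. weekday columns in first-appearance order: Wed, Mon, Sat, Tue; column 4 is Tue.
Long rows with store=ST29, weekday=Tue: min(787, 478) = 478.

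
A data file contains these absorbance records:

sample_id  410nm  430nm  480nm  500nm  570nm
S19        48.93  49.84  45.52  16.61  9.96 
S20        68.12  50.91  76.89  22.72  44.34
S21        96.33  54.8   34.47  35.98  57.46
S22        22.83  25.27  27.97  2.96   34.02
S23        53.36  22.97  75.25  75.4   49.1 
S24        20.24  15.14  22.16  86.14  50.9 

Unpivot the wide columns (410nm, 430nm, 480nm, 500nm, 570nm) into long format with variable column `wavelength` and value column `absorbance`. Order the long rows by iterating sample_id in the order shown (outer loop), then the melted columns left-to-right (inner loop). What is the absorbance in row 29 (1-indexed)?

86.14

30 rows total (6 × 5). Row 29: index ⌊(29-1)/5⌋ = 5 into sample_id → S24; (29-1) mod 5 = 3 into the melted columns → 500nm.
So row 29 is (S24, 500nm, 86.14); absorbance = 86.14.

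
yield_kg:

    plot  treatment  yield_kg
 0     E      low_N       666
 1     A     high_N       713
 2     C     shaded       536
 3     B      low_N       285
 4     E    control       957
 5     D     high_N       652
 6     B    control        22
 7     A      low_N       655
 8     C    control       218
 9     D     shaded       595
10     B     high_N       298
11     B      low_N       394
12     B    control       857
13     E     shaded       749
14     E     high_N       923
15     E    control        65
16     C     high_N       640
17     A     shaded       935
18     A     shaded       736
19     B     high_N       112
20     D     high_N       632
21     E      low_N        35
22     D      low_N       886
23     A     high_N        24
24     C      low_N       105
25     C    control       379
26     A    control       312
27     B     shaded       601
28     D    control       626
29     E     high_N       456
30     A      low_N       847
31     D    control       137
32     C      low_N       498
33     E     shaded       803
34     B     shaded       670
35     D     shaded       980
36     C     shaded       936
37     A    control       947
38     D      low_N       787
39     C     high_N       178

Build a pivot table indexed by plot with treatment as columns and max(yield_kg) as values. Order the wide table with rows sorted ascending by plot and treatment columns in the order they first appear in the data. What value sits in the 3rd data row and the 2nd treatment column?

640

With rows sorted ascending by plot, row 3 is plot=C. treatment columns in first-appearance order: low_N, high_N, shaded, control; column 2 is high_N.
Long rows with plot=C, treatment=high_N: max(640, 178) = 640.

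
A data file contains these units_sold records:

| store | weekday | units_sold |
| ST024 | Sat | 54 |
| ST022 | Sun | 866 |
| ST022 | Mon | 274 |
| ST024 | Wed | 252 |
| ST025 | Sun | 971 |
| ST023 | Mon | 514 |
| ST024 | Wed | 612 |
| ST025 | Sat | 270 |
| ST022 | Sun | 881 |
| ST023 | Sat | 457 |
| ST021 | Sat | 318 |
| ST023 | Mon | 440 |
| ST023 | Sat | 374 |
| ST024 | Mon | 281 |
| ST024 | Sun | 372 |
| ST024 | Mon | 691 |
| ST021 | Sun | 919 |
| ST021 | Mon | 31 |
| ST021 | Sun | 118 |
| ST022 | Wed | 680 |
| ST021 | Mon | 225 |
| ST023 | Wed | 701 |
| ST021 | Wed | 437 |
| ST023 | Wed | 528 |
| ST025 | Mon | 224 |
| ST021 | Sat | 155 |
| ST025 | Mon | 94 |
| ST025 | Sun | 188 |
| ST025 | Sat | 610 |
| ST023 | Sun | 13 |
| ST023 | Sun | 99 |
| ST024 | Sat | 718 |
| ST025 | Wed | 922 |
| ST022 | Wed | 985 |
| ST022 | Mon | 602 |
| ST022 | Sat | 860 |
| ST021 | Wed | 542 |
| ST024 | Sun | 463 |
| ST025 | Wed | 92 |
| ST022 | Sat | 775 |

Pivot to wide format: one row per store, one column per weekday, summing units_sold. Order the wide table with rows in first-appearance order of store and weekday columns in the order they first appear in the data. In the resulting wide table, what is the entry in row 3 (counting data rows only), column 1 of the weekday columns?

880

With rows in first-appearance order of store, row 3 is store=ST025. weekday columns in first-appearance order: Sat, Sun, Mon, Wed; column 1 is Sat.
Long rows with store=ST025, weekday=Sat: 270 + 610 = 880.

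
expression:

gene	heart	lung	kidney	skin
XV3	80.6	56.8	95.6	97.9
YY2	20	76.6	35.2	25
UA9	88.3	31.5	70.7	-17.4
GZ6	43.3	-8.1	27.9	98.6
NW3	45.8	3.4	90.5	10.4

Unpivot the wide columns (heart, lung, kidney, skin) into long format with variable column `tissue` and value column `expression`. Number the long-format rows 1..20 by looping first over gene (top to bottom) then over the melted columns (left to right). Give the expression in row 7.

20 rows total (5 × 4). Row 7: index ⌊(7-1)/4⌋ = 1 into gene → YY2; (7-1) mod 4 = 2 into the melted columns → kidney.
So row 7 is (YY2, kidney, 35.2); expression = 35.2.

35.2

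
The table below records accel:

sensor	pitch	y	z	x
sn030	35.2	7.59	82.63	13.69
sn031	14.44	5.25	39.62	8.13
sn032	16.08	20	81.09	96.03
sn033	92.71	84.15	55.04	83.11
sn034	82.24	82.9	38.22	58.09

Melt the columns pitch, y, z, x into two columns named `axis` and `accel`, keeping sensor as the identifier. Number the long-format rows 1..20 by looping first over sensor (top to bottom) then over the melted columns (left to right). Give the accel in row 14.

84.15

20 rows total (5 × 4). Row 14: index ⌊(14-1)/4⌋ = 3 into sensor → sn033; (14-1) mod 4 = 1 into the melted columns → y.
So row 14 is (sn033, y, 84.15); accel = 84.15.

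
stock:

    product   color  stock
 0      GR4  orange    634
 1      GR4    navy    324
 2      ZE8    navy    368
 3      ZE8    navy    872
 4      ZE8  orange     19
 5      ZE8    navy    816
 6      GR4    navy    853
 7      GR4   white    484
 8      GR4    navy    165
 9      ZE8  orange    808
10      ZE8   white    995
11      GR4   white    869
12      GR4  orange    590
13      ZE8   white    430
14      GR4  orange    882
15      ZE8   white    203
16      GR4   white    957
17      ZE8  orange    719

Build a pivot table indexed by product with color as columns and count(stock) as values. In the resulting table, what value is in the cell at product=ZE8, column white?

Rows with product=ZE8 and color=white: stock values are 995, 430, 203.
3 rows match — count = 3.

3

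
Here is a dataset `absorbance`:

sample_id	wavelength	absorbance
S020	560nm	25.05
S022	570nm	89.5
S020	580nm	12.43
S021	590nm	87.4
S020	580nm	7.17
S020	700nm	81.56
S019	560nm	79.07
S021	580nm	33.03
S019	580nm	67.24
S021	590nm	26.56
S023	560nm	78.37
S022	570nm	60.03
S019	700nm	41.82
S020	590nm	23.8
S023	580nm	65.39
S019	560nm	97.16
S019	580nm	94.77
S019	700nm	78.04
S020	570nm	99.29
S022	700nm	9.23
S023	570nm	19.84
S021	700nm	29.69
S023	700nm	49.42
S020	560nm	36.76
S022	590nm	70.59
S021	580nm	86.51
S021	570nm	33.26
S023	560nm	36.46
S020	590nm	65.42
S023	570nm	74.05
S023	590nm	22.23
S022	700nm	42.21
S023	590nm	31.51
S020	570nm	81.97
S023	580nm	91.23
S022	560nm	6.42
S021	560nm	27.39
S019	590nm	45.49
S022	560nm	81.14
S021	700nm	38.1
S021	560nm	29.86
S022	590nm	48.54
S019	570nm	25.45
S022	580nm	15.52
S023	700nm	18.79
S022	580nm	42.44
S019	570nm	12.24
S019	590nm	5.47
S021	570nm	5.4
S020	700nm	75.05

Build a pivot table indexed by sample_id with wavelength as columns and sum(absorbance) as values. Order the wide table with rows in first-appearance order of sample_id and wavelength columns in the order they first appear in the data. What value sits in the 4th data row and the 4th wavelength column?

50.96

With rows in first-appearance order of sample_id, row 4 is sample_id=S019. wavelength columns in first-appearance order: 560nm, 570nm, 580nm, 590nm, 700nm; column 4 is 590nm.
Long rows with sample_id=S019, wavelength=590nm: 45.49 + 5.47 = 50.96.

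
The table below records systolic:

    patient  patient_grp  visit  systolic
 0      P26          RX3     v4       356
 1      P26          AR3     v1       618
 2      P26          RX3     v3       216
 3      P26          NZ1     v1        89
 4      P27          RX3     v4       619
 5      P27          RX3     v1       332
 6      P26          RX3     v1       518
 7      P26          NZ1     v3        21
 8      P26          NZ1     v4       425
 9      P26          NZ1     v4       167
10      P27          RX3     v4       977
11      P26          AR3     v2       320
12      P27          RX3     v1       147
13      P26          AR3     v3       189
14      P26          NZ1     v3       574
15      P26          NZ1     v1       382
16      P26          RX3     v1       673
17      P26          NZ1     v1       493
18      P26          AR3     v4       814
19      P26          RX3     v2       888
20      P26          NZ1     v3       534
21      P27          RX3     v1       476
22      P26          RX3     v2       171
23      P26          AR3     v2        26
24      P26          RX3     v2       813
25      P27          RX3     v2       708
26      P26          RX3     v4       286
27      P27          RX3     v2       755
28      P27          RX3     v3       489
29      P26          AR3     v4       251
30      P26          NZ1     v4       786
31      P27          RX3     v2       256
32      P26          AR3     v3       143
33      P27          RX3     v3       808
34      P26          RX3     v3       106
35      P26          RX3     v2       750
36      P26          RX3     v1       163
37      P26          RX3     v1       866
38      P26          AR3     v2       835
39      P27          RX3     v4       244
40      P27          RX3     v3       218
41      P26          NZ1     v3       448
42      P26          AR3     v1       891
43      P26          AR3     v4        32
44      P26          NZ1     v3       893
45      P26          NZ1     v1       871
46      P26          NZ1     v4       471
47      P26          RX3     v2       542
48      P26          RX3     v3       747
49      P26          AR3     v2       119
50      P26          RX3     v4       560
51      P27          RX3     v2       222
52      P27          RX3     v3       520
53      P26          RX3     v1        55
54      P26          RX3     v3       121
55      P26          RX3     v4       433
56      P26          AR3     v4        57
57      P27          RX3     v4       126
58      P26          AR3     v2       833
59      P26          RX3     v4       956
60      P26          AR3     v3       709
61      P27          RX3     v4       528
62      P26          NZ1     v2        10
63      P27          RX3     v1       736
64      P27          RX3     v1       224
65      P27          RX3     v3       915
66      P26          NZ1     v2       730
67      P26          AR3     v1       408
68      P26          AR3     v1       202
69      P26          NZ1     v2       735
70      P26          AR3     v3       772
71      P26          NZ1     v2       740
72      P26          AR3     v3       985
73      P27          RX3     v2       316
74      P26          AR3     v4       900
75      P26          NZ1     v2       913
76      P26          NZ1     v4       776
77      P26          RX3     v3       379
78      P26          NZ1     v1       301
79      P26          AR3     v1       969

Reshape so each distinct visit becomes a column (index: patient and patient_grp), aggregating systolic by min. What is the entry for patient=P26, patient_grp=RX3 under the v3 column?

106

Rows with patient=P26, patient_grp=RX3 and visit=v3: systolic values are 216, 106, 747, 121, 379.
min(216, 106, 747, 121, 379) = 106.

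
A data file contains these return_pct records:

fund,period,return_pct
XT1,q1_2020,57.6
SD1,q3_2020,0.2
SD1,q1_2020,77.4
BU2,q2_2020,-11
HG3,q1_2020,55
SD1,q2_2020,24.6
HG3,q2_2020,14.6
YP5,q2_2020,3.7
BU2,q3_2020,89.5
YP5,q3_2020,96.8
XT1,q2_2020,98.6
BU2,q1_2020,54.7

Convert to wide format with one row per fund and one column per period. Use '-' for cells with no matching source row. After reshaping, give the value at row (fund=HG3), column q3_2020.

No long-format row has fund=HG3 and period=q3_2020, so the cell is -.

-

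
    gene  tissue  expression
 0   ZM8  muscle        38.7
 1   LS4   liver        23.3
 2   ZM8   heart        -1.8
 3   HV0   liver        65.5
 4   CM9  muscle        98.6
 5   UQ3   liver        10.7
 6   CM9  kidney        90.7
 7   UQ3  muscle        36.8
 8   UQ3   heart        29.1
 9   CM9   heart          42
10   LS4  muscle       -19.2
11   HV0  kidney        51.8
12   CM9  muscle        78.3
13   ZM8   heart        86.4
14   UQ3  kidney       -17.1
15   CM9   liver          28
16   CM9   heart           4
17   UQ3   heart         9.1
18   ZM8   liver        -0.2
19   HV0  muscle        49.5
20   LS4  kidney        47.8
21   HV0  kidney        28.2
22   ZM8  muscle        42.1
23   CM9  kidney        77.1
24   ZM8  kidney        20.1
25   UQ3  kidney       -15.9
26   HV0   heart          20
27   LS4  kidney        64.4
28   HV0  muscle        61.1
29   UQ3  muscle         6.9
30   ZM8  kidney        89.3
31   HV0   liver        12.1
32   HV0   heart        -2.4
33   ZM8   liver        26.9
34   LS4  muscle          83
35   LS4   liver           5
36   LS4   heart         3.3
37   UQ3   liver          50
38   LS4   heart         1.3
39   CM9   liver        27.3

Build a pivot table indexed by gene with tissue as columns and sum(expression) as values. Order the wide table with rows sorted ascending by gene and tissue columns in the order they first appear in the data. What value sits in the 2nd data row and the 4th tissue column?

With rows sorted ascending by gene, row 2 is gene=HV0. tissue columns in first-appearance order: muscle, liver, heart, kidney; column 4 is kidney.
Long rows with gene=HV0, tissue=kidney: 51.8 + 28.2 = 80.

80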